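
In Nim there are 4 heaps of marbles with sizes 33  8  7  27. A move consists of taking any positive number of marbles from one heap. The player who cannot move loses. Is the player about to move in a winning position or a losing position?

Compute the nim-sum pairwise:
33 ⊕ 8 = 41
41 ⊕ 7 = 46
46 ⊕ 27 = 53
The nim-sum is 53 ≠ 0, so this is an N-position: the player to move can win.

Winning position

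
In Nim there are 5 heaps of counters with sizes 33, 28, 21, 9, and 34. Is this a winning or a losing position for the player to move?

Winning position

Compute the nim-sum pairwise:
33 ⊕ 28 = 61
61 ⊕ 21 = 40
40 ⊕ 9 = 33
33 ⊕ 34 = 3
The nim-sum is 3 ≠ 0, so this is an N-position: the player to move can win.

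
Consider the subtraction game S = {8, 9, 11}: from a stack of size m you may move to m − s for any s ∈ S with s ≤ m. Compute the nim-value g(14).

Build the Grundy sequence with g(k) = mex{g(k−s) : s ∈ {8, 9, 11}, s ≤ k}:
k:     0  1  2  3  4  5  6  7  8  9 10 11 12 13 14
g(k):  0  0  0  0  0  0  0  0  1  1  1  1  1  1  1
So g(14) = 1.

1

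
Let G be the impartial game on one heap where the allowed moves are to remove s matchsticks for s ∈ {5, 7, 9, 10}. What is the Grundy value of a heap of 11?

Grundy values for subtraction set {5, 7, 9, 10}:
g(0) = mex{} = 0
g(1) = mex{} = 0
g(2) = mex{} = 0
g(3) = mex{} = 0
g(4) = mex{} = 0
g(5) = mex{0} = 1
g(6) = mex{0} = 1
g(7) = mex{0} = 1
g(8) = mex{0} = 1
g(9) = mex{0} = 1
g(10) = mex{0,1} = 2
g(11) = mex{0,1} = 2
So g(11) = 2.

2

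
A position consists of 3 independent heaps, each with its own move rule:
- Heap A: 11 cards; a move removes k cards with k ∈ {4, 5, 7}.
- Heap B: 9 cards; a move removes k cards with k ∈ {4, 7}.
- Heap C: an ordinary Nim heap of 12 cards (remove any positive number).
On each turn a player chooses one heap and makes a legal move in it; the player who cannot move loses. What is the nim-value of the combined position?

14

Build the Grundy sequence for heap A with g(k) = mex{g(k−s) : s ∈ {4, 5, 7}, s ≤ k}:
g(0) = mex{} = 0
g(1) = mex{} = 0
g(2) = mex{} = 0
g(3) = mex{} = 0
g(4) = mex{0} = 1
g(5) = mex{0} = 1
g(6) = mex{0} = 1
g(7) = mex{0} = 1
g(8) = mex{0,1} = 2
g(9) = mex{0,1} = 2
g(10) = mex{0,1} = 2
g(11) = mex{1} = 0
So g(11) = 0.
For heap B, compute g(0), g(1), … with moves {4, 7}:
k:     0  1  2  3  4  5  6  7  8  9
g(k):  0  0  0  0  1  1  1  1  2  2
So g(9) = 2.
Heap C is a plain Nim heap of size 12, so its Grundy value is 12.
By the Sprague-Grundy theorem, the Grundy value of a sum of independent games is the XOR of the component values.
Combined value = 0 XOR 2 XOR 12 = 14.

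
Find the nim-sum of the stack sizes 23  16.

7

Compute the nim-sum pairwise:
23 ^ 16 = 7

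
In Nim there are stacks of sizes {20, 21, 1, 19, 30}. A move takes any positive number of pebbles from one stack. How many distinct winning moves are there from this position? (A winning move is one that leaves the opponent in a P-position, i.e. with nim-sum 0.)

Compute the nim-sum pairwise:
20 ^ 21 = 1
1 ^ 1 = 0
0 ^ 19 = 19
19 ^ 30 = 13
The overall nim-sum is X = 13. A stack of size p has a winning move iff p XOR X < p (reduce it to p XOR X).
  20: 20 XOR 13 = 25 ≥ 20 — no move.
  21: 21 XOR 13 = 24 ≥ 21 — no move.
  1: 1 XOR 13 = 12 ≥ 1 — no move.
  19: 19 XOR 13 = 30 ≥ 19 — no move.
  30: 30 XOR 13 = 19 < 30 — winning move (to 19).
That gives 1 winning move.

1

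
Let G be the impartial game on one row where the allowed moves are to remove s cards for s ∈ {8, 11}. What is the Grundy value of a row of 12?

1

Grundy values for subtraction set {8, 11}:
k:     0  1  2  3  4  5  6  7  8  9 10 11 12
g(k):  0  0  0  0  0  0  0  0  1  1  1  1  1
So g(12) = 1.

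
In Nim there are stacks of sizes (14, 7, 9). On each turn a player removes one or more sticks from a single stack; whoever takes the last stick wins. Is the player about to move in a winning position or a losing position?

Losing position

Compute the nim-sum pairwise:
14 XOR 7 = 9
9 XOR 9 = 0
The nim-sum is 0, so this is a P-position: the player to move is in a losing position under optimal play.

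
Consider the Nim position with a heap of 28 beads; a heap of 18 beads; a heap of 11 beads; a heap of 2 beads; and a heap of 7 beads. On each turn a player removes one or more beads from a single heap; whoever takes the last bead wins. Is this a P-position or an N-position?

Write each in binary and XOR column by column:
  11100  (28)
  10010  (18)
  01011  (11)
  00010  (2)
  00111  (7)
  -----
  00000  (0)
The nim-sum is 0, so this is a P-position: the player to move is in a losing position under optimal play.

P-position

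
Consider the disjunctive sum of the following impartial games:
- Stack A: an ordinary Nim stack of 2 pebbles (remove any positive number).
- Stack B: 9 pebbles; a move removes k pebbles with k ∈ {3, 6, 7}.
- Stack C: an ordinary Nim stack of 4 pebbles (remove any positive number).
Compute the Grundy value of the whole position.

5

Stack A is a plain Nim stack of size 2, so its Grundy value is 2.
For stack B, compute g(0), g(1), … with moves {3, 6, 7}:
g(0) = mex{} = 0
g(1) = mex{} = 0
g(2) = mex{} = 0
g(3) = mex{0} = 1
g(4) = mex{0} = 1
g(5) = mex{0} = 1
g(6) = mex{0,1} = 2
g(7) = mex{0,1} = 2
g(8) = mex{0,1} = 2
g(9) = mex{0,1,2} = 3
So g(9) = 3.
Stack C is a plain Nim stack of size 4, so its Grundy value is 4.
By the Sprague-Grundy theorem, the Grundy value of a sum of independent games is the XOR of the component values.
Combined value = 2 XOR 3 XOR 4 = 5.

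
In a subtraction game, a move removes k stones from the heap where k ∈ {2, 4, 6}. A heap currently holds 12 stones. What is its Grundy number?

2

Grundy values for subtraction set {2, 4, 6}:
g(0) = mex{} = 0
g(1) = mex{} = 0
g(2) = mex{0} = 1
g(3) = mex{0} = 1
g(4) = mex{0,1} = 2
g(5) = mex{0,1} = 2
g(6) = mex{0,1,2} = 3
g(7) = mex{0,1,2} = 3
g(8) = mex{1,2,3} = 0
g(9) = mex{1,2,3} = 0
g(10) = mex{0,2,3} = 1
g(11) = mex{0,2,3} = 1
g(12) = mex{0,1,3} = 2
So g(12) = 2.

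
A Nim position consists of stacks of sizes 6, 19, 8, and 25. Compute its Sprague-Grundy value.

Nim-sum: 6 ⊕ 19 ⊕ 8 ⊕ 25 = 4.

4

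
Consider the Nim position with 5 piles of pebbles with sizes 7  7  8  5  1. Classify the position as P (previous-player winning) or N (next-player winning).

Bitwise XOR of the heap sizes:
  0111  (7)
  0111  (7)
  1000  (8)
  0101  (5)
  0001  (1)
  ----
  1100  (12)
The nim-sum is 12 ≠ 0, so this is an N-position: the player to move can win.

N-position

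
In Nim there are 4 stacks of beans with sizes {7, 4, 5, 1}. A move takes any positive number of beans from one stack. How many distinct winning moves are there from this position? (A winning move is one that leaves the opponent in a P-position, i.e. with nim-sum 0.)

3

Nim-sum: 7 ⊕ 4 ⊕ 5 ⊕ 1 = 7.
The overall nim-sum is X = 7. A stack of size p has a winning move iff p XOR X < p (reduce it to p XOR X).
  7: 7 XOR 7 = 0 < 7 — winning move (to 0).
  4: 4 XOR 7 = 3 < 4 — winning move (to 3).
  5: 5 XOR 7 = 2 < 5 — winning move (to 2).
  1: 1 XOR 7 = 6 ≥ 1 — no move.
That gives 3 winning moves.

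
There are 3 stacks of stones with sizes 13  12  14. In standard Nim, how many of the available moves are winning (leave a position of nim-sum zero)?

Compute the nim-sum pairwise:
13 ^ 12 = 1
1 ^ 14 = 15
The overall nim-sum is X = 15. A stack of size p has a winning move iff p XOR X < p (reduce it to p XOR X).
  13: 13 XOR 15 = 2 < 13 — winning move (to 2).
  12: 12 XOR 15 = 3 < 12 — winning move (to 3).
  14: 14 XOR 15 = 1 < 14 — winning move (to 1).
That gives 3 winning moves.

3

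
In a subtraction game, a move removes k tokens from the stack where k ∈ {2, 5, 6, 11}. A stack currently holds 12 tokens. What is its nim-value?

2

Grundy values for subtraction set {2, 5, 6, 11}:
g(0) = mex{} = 0
g(1) = mex{} = 0
g(2) = mex{0} = 1
g(3) = mex{0} = 1
g(4) = mex{1} = 0
g(5) = mex{0,1} = 2
g(6) = mex{0} = 1
g(7) = mex{0,1,2} = 3
g(8) = mex{1} = 0
g(9) = mex{0,1,3} = 2
g(10) = mex{0,2} = 1
g(11) = mex{0,1,2} = 3
g(12) = mex{0,1,3} = 2
So g(12) = 2.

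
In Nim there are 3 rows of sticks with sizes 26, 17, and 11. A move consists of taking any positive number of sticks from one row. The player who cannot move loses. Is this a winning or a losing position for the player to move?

Write each in binary and XOR column by column:
  11010  (26)
  10001  (17)
  01011  (11)
  -----
  00000  (0)
The nim-sum is 0, so this is a P-position: the player to move is in a losing position under optimal play.

Losing position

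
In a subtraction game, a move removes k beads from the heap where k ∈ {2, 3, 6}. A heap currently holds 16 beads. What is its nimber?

1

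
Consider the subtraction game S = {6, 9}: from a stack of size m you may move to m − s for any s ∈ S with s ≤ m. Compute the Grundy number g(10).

1

Grundy values for subtraction set {6, 9}:
g(0) = mex{} = 0
g(1) = mex{} = 0
g(2) = mex{} = 0
g(3) = mex{} = 0
g(4) = mex{} = 0
g(5) = mex{} = 0
g(6) = mex{0} = 1
g(7) = mex{0} = 1
g(8) = mex{0} = 1
g(9) = mex{0} = 1
g(10) = mex{0} = 1
So g(10) = 1.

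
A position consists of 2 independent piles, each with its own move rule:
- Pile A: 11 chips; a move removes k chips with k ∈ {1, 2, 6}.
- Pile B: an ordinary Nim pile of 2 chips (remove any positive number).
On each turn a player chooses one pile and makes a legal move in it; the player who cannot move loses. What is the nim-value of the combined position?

3

Build the Grundy sequence for pile A with g(k) = mex{g(k−s) : s ∈ {1, 2, 6}, s ≤ k}:
k:     0  1  2  3  4  5  6  7  8  9 10 11
g(k):  0  1  2  0  1  2  3  0  1  2  0  1
So g(11) = 1.
Pile B is a plain Nim pile of size 2, so its Grundy value is 2.
By the Sprague-Grundy theorem, the Grundy value of a sum of independent games is the XOR of the component values.
Combined value = 1 ⊕ 2 = 3.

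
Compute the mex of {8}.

0

0 is not in the set, so the mex is 0.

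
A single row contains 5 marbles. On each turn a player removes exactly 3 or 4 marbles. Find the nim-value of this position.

Grundy values for subtraction set {3, 4}:
k:     0  1  2  3  4  5
g(k):  0  0  0  1  1  1
So g(5) = 1.

1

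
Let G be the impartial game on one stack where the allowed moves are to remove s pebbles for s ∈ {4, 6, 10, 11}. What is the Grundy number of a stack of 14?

Build the Grundy sequence with g(k) = mex{g(k−s) : s ∈ {4, 6, 10, 11}, s ≤ k}:
k:     0  1  2  3  4  5  6  7  8  9 10 11 12 13 14
g(k):  0  0  0  0  1  1  1  1  2  2  2  2  3  3  3
So g(14) = 3.

3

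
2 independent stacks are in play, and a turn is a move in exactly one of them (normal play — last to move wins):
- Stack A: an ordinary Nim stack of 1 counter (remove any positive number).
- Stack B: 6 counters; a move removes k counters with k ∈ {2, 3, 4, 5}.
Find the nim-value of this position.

2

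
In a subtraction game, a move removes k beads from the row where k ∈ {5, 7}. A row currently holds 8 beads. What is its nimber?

Build the Grundy sequence with g(k) = mex{g(k−s) : s ∈ {5, 7}, s ≤ k}:
g(0) = mex{} = 0
g(1) = mex{} = 0
g(2) = mex{} = 0
g(3) = mex{} = 0
g(4) = mex{} = 0
g(5) = mex{0} = 1
g(6) = mex{0} = 1
g(7) = mex{0} = 1
g(8) = mex{0} = 1
So g(8) = 1.

1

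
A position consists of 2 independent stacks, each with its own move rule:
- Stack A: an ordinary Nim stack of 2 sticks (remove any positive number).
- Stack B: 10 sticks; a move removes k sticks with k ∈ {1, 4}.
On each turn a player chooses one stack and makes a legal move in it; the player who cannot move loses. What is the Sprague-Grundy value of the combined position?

2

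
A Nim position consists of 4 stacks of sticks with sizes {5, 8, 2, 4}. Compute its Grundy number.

In binary:
  0101  (5)
  1000  (8)
  0010  (2)
  0100  (4)
  ----
  1011  (11)

11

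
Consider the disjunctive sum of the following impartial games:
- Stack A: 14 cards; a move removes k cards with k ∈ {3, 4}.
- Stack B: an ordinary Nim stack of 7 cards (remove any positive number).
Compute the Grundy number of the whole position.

7

Build the Grundy sequence for stack A with g(k) = mex{g(k−s) : s ∈ {3, 4}, s ≤ k}:
g(0) = mex{} = 0
g(1) = mex{} = 0
g(2) = mex{} = 0
g(3) = mex{0} = 1
g(4) = mex{0} = 1
g(5) = mex{0} = 1
g(6) = mex{0,1} = 2
g(7) = mex{1} = 0
g(8) = mex{1} = 0
g(9) = mex{1,2} = 0
g(10) = mex{0,2} = 1
g(11) = mex{0} = 1
g(12) = mex{0} = 1
g(13) = mex{0,1} = 2
g(14) = mex{1} = 0
So g(14) = 0.
Stack B is a plain Nim stack of size 7, so its Grundy value is 7.
By the Sprague-Grundy theorem, the Grundy value of a sum of independent games is the XOR of the component values.
Combined value = 0 XOR 7 = 7.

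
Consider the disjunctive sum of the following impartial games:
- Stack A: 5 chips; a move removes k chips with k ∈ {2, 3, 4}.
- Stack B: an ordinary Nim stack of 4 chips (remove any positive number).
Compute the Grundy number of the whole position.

For stack A, compute g(0), g(1), … with moves {2, 3, 4}:
k:     0  1  2  3  4  5
g(k):  0  0  1  1  2  2
So g(5) = 2.
Stack B is a plain Nim stack of size 4, so its Grundy value is 4.
By the Sprague-Grundy theorem, the Grundy value of a sum of independent games is the XOR of the component values.
Combined value = 2 XOR 4 = 6.

6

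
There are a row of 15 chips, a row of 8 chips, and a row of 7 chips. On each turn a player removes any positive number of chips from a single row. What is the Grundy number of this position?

0

Nim-sum: 15 ^ 8 ^ 7 = 0.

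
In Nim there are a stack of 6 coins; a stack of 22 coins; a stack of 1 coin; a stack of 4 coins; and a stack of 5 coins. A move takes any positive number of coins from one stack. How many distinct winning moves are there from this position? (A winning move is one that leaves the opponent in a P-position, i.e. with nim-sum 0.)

1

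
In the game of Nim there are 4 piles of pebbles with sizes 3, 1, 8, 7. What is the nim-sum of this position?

13

Compute the nim-sum pairwise:
3 ^ 1 = 2
2 ^ 8 = 10
10 ^ 7 = 13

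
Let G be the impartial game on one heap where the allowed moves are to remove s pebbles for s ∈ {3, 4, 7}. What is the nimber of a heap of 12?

0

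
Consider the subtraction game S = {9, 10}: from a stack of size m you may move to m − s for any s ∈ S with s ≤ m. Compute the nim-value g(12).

1

Compute g(0), g(1), … for moves {9, 10}:
k:     0  1  2  3  4  5  6  7  8  9 10 11 12
g(k):  0  0  0  0  0  0  0  0  0  1  1  1  1
So g(12) = 1.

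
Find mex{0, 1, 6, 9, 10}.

2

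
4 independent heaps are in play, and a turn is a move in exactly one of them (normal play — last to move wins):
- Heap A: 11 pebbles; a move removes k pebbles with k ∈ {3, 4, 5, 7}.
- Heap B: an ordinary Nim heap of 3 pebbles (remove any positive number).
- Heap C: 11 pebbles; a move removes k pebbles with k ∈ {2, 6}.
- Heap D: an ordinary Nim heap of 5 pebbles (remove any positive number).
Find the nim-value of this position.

For heap A, compute g(0), g(1), … with moves {3, 4, 5, 7}:
g(0) = mex{} = 0
g(1) = mex{} = 0
g(2) = mex{} = 0
g(3) = mex{0} = 1
g(4) = mex{0} = 1
g(5) = mex{0} = 1
g(6) = mex{0,1} = 2
g(7) = mex{0,1} = 2
g(8) = mex{0,1} = 2
g(9) = mex{0,1,2} = 3
g(10) = mex{1,2} = 0
g(11) = mex{1,2} = 0
So g(11) = 0.
Heap B is a plain Nim heap of size 3, so its Grundy value is 3.
For heap C, compute g(0), g(1), … with moves {2, 6}:
g(0) = mex{} = 0
g(1) = mex{} = 0
g(2) = mex{0} = 1
g(3) = mex{0} = 1
g(4) = mex{1} = 0
g(5) = mex{1} = 0
g(6) = mex{0} = 1
g(7) = mex{0} = 1
g(8) = mex{1} = 0
g(9) = mex{1} = 0
g(10) = mex{0} = 1
g(11) = mex{0} = 1
So g(11) = 1.
Heap D is a plain Nim heap of size 5, so its Grundy value is 5.
The value of a disjunctive sum is the nim-sum of the parts.
Combined value = 0 XOR 3 XOR 1 XOR 5 = 7.

7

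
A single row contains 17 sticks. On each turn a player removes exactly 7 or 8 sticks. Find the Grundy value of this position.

Grundy values for subtraction set {7, 8}:
k:     0  1  2  3  4  5  6  7  8  9 10 11 12 13 14 15 16 17
g(k):  0  0  0  0  0  0  0  1  1  1  1  1  1  1  2  0  0  0
So g(17) = 0.

0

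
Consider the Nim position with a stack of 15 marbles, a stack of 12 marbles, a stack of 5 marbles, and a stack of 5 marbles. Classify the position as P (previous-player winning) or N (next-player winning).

N-position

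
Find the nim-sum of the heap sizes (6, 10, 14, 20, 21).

3

Compute the nim-sum pairwise:
6 ⊕ 10 = 12
12 ⊕ 14 = 2
2 ⊕ 20 = 22
22 ⊕ 21 = 3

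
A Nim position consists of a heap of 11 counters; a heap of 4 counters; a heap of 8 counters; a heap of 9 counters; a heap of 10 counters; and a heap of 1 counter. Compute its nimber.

5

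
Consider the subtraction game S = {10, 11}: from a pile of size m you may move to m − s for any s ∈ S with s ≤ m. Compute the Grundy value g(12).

1

Grundy values for subtraction set {10, 11}:
k:     0  1  2  3  4  5  6  7  8  9 10 11 12
g(k):  0  0  0  0  0  0  0  0  0  0  1  1  1
So g(12) = 1.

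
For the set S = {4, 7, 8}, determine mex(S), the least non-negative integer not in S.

0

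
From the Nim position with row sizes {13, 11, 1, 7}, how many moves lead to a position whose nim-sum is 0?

Nim-sum: 13 XOR 11 XOR 1 XOR 7 = 0.
The nim-sum is already 0, so every move leaves a nonzero nim-sum — there are no winning moves.

0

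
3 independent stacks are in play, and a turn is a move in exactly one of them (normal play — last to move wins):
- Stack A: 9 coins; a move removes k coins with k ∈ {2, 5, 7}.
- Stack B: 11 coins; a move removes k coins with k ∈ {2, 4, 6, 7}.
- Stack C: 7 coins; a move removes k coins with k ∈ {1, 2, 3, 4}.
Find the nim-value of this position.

For stack A, compute g(0), g(1), … with moves {2, 5, 7}:
k:     0  1  2  3  4  5  6  7  8  9
g(k):  0  0  1  1  0  2  1  3  2  2
So g(9) = 2.
Grundy values for stack B (subtraction set {2, 4, 6, 7}):
g(0) = mex{} = 0
g(1) = mex{} = 0
g(2) = mex{0} = 1
g(3) = mex{0} = 1
g(4) = mex{0,1} = 2
g(5) = mex{0,1} = 2
g(6) = mex{0,1,2} = 3
g(7) = mex{0,1,2} = 3
g(8) = mex{0,1,2,3} = 4
g(9) = mex{1,2,3} = 0
g(10) = mex{1,2,3,4} = 0
g(11) = mex{0,2,3} = 1
So g(11) = 1.
For stack C, compute g(0), g(1), … with moves {1, 2, 3, 4}:
k:     0  1  2  3  4  5  6  7
g(k):  0  1  2  3  4  0  1  2
So g(7) = 2.
By the Sprague-Grundy theorem, the Grundy value of a sum of independent games is the XOR of the component values.
Combined value = 2 ⊕ 1 ⊕ 2 = 1.

1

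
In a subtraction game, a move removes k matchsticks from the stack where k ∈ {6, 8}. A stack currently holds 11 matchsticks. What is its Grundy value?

1

Grundy values for subtraction set {6, 8}:
g(0) = mex{} = 0
g(1) = mex{} = 0
g(2) = mex{} = 0
g(3) = mex{} = 0
g(4) = mex{} = 0
g(5) = mex{} = 0
g(6) = mex{0} = 1
g(7) = mex{0} = 1
g(8) = mex{0} = 1
g(9) = mex{0} = 1
g(10) = mex{0} = 1
g(11) = mex{0} = 1
So g(11) = 1.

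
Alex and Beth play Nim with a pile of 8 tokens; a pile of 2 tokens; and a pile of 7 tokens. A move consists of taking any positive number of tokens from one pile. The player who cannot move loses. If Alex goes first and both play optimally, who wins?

Alex wins

In binary:
  1000  (8)
  0010  (2)
  0111  (7)
  ----
  1101  (13)
The nim-sum is 13 ≠ 0, so this is an N-position: the player to move can win; Alex has a winning move.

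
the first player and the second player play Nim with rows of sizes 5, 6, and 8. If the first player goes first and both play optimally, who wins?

the first player wins

Nim-sum: 5 ⊕ 6 ⊕ 8 = 11.
The nim-sum is 11 ≠ 0, so this is an N-position: the player to move can win; the first player has a winning move.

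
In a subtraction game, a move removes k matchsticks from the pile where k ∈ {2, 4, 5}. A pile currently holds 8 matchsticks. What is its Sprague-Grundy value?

0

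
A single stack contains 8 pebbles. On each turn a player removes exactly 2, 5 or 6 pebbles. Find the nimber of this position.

Compute g(0), g(1), … for moves {2, 5, 6}:
k:     0  1  2  3  4  5  6  7  8
g(k):  0  0  1  1  0  2  1  3  0
So g(8) = 0.

0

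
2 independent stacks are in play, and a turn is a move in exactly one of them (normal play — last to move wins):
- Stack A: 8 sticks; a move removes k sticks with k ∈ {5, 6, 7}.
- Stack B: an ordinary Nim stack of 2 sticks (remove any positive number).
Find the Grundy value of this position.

3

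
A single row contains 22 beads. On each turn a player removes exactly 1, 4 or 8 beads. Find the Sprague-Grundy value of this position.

Grundy values for subtraction set {1, 4, 8}:
k:     0  1  2  3  4  5  6  7  8  9 10 11 12 13 14 15 16 17 18 19 20 21 22
g(k):  0  1  0  1  2  0  1  0  1  2  3  2  0  1  0  1  2  0  1  0  1  2  3
So g(22) = 3.

3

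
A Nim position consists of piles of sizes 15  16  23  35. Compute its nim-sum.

43

Compute the nim-sum pairwise:
15 XOR 16 = 31
31 XOR 23 = 8
8 XOR 35 = 43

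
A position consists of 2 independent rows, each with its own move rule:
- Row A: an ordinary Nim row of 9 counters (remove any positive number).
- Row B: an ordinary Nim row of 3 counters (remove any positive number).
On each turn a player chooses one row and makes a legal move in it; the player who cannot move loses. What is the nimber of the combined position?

Row A is a plain Nim row of size 9, so its Grundy value is 9.
Row B is a plain Nim row of size 3, so its Grundy value is 3.
By the Sprague-Grundy theorem, the Grundy value of a sum of independent games is the XOR of the component values.
Combined value = 9 XOR 3 = 10.

10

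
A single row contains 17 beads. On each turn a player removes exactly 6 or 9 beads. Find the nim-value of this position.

Build the Grundy sequence with g(k) = mex{g(k−s) : s ∈ {6, 9}, s ≤ k}:
k:     0  1  2  3  4  5  6  7  8  9 10 11 12 13 14 15 16 17
g(k):  0  0  0  0  0  0  1  1  1  1  1  1  2  2  2  0  0  0
So g(17) = 0.

0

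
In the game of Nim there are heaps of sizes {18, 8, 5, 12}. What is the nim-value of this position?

19

Nim-sum: 18 ^ 8 ^ 5 ^ 12 = 19.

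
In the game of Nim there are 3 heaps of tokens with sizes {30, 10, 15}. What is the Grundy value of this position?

Compute the nim-sum pairwise:
30 XOR 10 = 20
20 XOR 15 = 27

27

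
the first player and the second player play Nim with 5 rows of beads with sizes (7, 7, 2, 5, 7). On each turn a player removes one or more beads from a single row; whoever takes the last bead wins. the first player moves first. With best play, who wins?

the second player wins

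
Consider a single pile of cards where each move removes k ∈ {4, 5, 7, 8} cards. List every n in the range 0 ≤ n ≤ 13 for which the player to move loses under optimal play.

0, 1, 2, 3, 12, 13

Compute g(0), g(1), … for moves {4, 5, 7, 8}:
k:     0  1  2  3  4  5  6  7  8  9 10 11 12 13
g(k):  0  0  0  0  1  1  1  1  2  2  2  2  0  0
The P-positions (g = 0) in 0..13 are 0, 1, 2, 3, 12, 13.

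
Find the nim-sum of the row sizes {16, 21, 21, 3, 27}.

8

Bitwise XOR of the heap sizes:
  10000  (16)
  10101  (21)
  10101  (21)
  00011  (3)
  11011  (27)
  -----
  01000  (8)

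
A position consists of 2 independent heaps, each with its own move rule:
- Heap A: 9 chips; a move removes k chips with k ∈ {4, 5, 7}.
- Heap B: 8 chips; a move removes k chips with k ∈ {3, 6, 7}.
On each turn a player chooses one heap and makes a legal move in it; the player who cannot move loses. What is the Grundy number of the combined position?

0

Grundy values for heap A (subtraction set {4, 5, 7}):
g(0) = mex{} = 0
g(1) = mex{} = 0
g(2) = mex{} = 0
g(3) = mex{} = 0
g(4) = mex{0} = 1
g(5) = mex{0} = 1
g(6) = mex{0} = 1
g(7) = mex{0} = 1
g(8) = mex{0,1} = 2
g(9) = mex{0,1} = 2
So g(9) = 2.
Build the Grundy sequence for heap B with g(k) = mex{g(k−s) : s ∈ {3, 6, 7}, s ≤ k}:
g(0) = mex{} = 0
g(1) = mex{} = 0
g(2) = mex{} = 0
g(3) = mex{0} = 1
g(4) = mex{0} = 1
g(5) = mex{0} = 1
g(6) = mex{0,1} = 2
g(7) = mex{0,1} = 2
g(8) = mex{0,1} = 2
So g(8) = 2.
By the Sprague-Grundy theorem, the Grundy value of a sum of independent games is the XOR of the component values.
Combined value = 2 XOR 2 = 0.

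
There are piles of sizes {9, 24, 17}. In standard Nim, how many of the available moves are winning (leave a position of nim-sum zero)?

Nim-sum: 9 ^ 24 ^ 17 = 0.
The nim-sum is already 0, so every move leaves a nonzero nim-sum — there are no winning moves.

0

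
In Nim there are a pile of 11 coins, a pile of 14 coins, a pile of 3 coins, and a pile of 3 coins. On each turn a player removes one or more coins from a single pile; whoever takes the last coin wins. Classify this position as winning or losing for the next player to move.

Winning position

Compute the nim-sum pairwise:
11 ⊕ 14 = 5
5 ⊕ 3 = 6
6 ⊕ 3 = 5
The nim-sum is 5 ≠ 0, so this is an N-position: the player to move can win.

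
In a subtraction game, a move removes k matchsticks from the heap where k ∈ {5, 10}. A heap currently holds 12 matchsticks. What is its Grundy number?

Compute g(0), g(1), … for moves {5, 10}:
k:     0  1  2  3  4  5  6  7  8  9 10 11 12
g(k):  0  0  0  0  0  1  1  1  1  1  2  2  2
So g(12) = 2.

2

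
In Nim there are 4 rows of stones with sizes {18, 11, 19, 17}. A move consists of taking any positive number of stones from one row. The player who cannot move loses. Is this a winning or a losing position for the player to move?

Winning position

Compute the nim-sum pairwise:
18 ^ 11 = 25
25 ^ 19 = 10
10 ^ 17 = 27
The nim-sum is 27 ≠ 0, so this is an N-position: the player to move can win.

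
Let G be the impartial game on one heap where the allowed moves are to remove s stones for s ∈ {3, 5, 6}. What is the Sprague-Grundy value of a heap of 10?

0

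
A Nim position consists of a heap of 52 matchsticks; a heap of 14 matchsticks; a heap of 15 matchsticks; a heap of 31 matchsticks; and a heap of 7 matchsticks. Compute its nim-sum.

Compute the nim-sum pairwise:
52 ⊕ 14 = 58
58 ⊕ 15 = 53
53 ⊕ 31 = 42
42 ⊕ 7 = 45

45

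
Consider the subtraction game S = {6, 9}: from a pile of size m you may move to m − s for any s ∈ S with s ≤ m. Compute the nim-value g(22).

1

Grundy values for subtraction set {6, 9}:
k:     0  1  2  3  4  5  6  7  8  9 10 11 12 13 14 15 16 17 18 19 20 21 22
g(k):  0  0  0  0  0  0  1  1  1  1  1  1  2  2  2  0  0  0  0  0  0  1  1
So g(22) = 1.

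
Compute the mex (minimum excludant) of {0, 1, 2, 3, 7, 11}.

4

The values 0, 1, 2, 3 are all present; 4 is the first non-negative integer missing from the set.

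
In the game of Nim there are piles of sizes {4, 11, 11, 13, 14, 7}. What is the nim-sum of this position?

0

Compute the nim-sum pairwise:
4 XOR 11 = 15
15 XOR 11 = 4
4 XOR 13 = 9
9 XOR 14 = 7
7 XOR 7 = 0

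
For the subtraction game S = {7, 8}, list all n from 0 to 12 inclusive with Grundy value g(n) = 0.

Grundy values for subtraction set {7, 8}:
k:     0  1  2  3  4  5  6  7  8  9 10 11 12
g(k):  0  0  0  0  0  0  0  1  1  1  1  1  1
The P-positions (g = 0) in 0..12 are 0, 1, 2, 3, 4, 5, 6.

0, 1, 2, 3, 4, 5, 6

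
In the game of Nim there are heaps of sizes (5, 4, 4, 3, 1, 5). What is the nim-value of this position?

2

Nim-sum: 5 ⊕ 4 ⊕ 4 ⊕ 3 ⊕ 1 ⊕ 5 = 2.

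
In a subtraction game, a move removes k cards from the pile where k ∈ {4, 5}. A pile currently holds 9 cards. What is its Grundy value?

Build the Grundy sequence with g(k) = mex{g(k−s) : s ∈ {4, 5}, s ≤ k}:
g(0) = mex{} = 0
g(1) = mex{} = 0
g(2) = mex{} = 0
g(3) = mex{} = 0
g(4) = mex{0} = 1
g(5) = mex{0} = 1
g(6) = mex{0} = 1
g(7) = mex{0} = 1
g(8) = mex{0,1} = 2
g(9) = mex{1} = 0
So g(9) = 0.

0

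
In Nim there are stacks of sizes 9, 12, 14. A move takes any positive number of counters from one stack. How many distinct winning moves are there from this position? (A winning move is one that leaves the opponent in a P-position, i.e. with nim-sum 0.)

3

Nim-sum: 9 ^ 12 ^ 14 = 11.
The overall nim-sum is X = 11. A stack of size p has a winning move iff p XOR X < p (reduce it to p XOR X).
  9: 9 XOR 11 = 2 < 9 — winning move (to 2).
  12: 12 XOR 11 = 7 < 12 — winning move (to 7).
  14: 14 XOR 11 = 5 < 14 — winning move (to 5).
That gives 3 winning moves.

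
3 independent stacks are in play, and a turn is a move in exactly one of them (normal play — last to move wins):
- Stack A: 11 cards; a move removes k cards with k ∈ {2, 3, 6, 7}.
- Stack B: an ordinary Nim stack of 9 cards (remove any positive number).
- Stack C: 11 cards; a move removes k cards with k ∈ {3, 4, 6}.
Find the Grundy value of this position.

Build the Grundy sequence for stack A with g(k) = mex{g(k−s) : s ∈ {2, 3, 6, 7}, s ≤ k}:
k:     0  1  2  3  4  5  6  7  8  9 10 11
g(k):  0  0  1  1  2  0  3  1  2  0  0  1
So g(11) = 1.
Stack B is a plain Nim stack of size 9, so its Grundy value is 9.
Grundy values for stack C (subtraction set {3, 4, 6}):
g(0) = mex{} = 0
g(1) = mex{} = 0
g(2) = mex{} = 0
g(3) = mex{0} = 1
g(4) = mex{0} = 1
g(5) = mex{0} = 1
g(6) = mex{0,1} = 2
g(7) = mex{0,1} = 2
g(8) = mex{0,1} = 2
g(9) = mex{1,2} = 0
g(10) = mex{1,2} = 0
g(11) = mex{1,2} = 0
So g(11) = 0.
By the Sprague-Grundy theorem, the Grundy value of a sum of independent games is the XOR of the component values.
Combined value = 1 XOR 9 XOR 0 = 8.

8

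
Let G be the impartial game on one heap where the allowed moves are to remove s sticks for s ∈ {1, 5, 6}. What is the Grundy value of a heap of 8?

Build the Grundy sequence with g(k) = mex{g(k−s) : s ∈ {1, 5, 6}, s ≤ k}:
g(0) = mex{} = 0
g(1) = mex{0} = 1
g(2) = mex{1} = 0
g(3) = mex{0} = 1
g(4) = mex{1} = 0
g(5) = mex{0} = 1
g(6) = mex{0,1} = 2
g(7) = mex{0,1,2} = 3
g(8) = mex{0,1,3} = 2
So g(8) = 2.

2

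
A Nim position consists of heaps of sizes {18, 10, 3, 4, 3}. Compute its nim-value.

28

Compute the nim-sum pairwise:
18 XOR 10 = 24
24 XOR 3 = 27
27 XOR 4 = 31
31 XOR 3 = 28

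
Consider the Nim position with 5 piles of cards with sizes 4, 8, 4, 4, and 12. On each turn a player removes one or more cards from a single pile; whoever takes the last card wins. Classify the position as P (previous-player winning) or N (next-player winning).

P-position

Compute the nim-sum pairwise:
4 XOR 8 = 12
12 XOR 4 = 8
8 XOR 4 = 12
12 XOR 12 = 0
The nim-sum is 0, so this is a P-position: the player to move is in a losing position under optimal play.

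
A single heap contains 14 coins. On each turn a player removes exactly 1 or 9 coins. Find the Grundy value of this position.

0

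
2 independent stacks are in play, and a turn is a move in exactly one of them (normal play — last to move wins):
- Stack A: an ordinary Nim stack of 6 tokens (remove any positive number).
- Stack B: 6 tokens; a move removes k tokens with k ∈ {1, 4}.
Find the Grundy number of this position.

Stack A is a plain Nim stack of size 6, so its Grundy value is 6.
For stack B, compute g(0), g(1), … with moves {1, 4}:
g(0) = mex{} = 0
g(1) = mex{0} = 1
g(2) = mex{1} = 0
g(3) = mex{0} = 1
g(4) = mex{0,1} = 2
g(5) = mex{1,2} = 0
g(6) = mex{0} = 1
So g(6) = 1.
By the Sprague-Grundy theorem, the Grundy value of a sum of independent games is the XOR of the component values.
Combined value = 6 XOR 1 = 7.

7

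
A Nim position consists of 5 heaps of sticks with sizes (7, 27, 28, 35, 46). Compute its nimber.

13

In binary:
  000111  (7)
  011011  (27)
  011100  (28)
  100011  (35)
  101110  (46)
  ------
  001101  (13)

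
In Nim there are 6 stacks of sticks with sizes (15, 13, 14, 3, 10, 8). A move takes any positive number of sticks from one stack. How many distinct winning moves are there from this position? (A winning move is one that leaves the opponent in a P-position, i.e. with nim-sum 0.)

Write each in binary and XOR column by column:
  1111  (15)
  1101  (13)
  1110  (14)
  0011  (3)
  1010  (10)
  1000  (8)
  ----
  1101  (13)
The overall nim-sum is X = 13. A stack of size p has a winning move iff p XOR X < p (reduce it to p XOR X).
  15: 15 XOR 13 = 2 < 15 — winning move (to 2).
  13: 13 XOR 13 = 0 < 13 — winning move (to 0).
  14: 14 XOR 13 = 3 < 14 — winning move (to 3).
  3: 3 XOR 13 = 14 ≥ 3 — no move.
  10: 10 XOR 13 = 7 < 10 — winning move (to 7).
  8: 8 XOR 13 = 5 < 8 — winning move (to 5).
That gives 5 winning moves.

5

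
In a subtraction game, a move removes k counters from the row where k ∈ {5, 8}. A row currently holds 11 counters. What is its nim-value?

2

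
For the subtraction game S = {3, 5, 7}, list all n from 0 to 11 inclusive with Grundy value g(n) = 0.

Build the Grundy sequence with g(k) = mex{g(k−s) : s ∈ {3, 5, 7}, s ≤ k}:
g(0) = mex{} = 0
g(1) = mex{} = 0
g(2) = mex{} = 0
g(3) = mex{0} = 1
g(4) = mex{0} = 1
g(5) = mex{0} = 1
g(6) = mex{0,1} = 2
g(7) = mex{0,1} = 2
g(8) = mex{0,1} = 2
g(9) = mex{0,1,2} = 3
g(10) = mex{1,2} = 0
g(11) = mex{1,2} = 0
The P-positions (g = 0) in 0..11 are 0, 1, 2, 10, 11.

0, 1, 2, 10, 11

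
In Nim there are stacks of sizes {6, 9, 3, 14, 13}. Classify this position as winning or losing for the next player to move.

Winning position

Nim-sum: 6 ⊕ 9 ⊕ 3 ⊕ 14 ⊕ 13 = 15.
The nim-sum is 15 ≠ 0, so this is an N-position: the player to move can win.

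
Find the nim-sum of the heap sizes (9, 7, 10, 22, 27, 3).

10

Compute the nim-sum pairwise:
9 ^ 7 = 14
14 ^ 10 = 4
4 ^ 22 = 18
18 ^ 27 = 9
9 ^ 3 = 10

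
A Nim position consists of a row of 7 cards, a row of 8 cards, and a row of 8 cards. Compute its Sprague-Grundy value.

Compute the nim-sum pairwise:
7 ⊕ 8 = 15
15 ⊕ 8 = 7

7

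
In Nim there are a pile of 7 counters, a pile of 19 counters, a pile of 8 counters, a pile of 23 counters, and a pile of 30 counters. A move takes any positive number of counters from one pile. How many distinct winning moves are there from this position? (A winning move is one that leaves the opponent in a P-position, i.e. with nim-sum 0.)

3

Bitwise XOR of the heap sizes:
  00111  (7)
  10011  (19)
  01000  (8)
  10111  (23)
  11110  (30)
  -----
  10101  (21)
The overall nim-sum is X = 21. A pile of size p has a winning move iff p XOR X < p (reduce it to p XOR X).
  7: 7 XOR 21 = 18 ≥ 7 — no move.
  19: 19 XOR 21 = 6 < 19 — winning move (to 6).
  8: 8 XOR 21 = 29 ≥ 8 — no move.
  23: 23 XOR 21 = 2 < 23 — winning move (to 2).
  30: 30 XOR 21 = 11 < 30 — winning move (to 11).
That gives 3 winning moves.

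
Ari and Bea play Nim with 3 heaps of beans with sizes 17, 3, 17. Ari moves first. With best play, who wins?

Ari wins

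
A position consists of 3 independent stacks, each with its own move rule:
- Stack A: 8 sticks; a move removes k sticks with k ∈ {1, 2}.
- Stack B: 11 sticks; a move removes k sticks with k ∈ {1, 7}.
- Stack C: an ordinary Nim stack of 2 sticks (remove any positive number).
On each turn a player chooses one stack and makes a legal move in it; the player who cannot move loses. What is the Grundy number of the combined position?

1

For stack A, compute g(0), g(1), … with moves {1, 2}:
g(0) = mex{} = 0
g(1) = mex{0} = 1
g(2) = mex{0,1} = 2
g(3) = mex{1,2} = 0
g(4) = mex{0,2} = 1
g(5) = mex{0,1} = 2
g(6) = mex{1,2} = 0
g(7) = mex{0,2} = 1
g(8) = mex{0,1} = 2
So g(8) = 2.
For stack B, compute g(0), g(1), … with moves {1, 7}:
k:     0  1  2  3  4  5  6  7  8  9 10 11
g(k):  0  1  0  1  0  1  0  1  0  1  0  1
So g(11) = 1.
Stack C is a plain Nim stack of size 2, so its Grundy value is 2.
The value of a disjunctive sum is the nim-sum of the parts.
Combined value = 2 ⊕ 1 ⊕ 2 = 1.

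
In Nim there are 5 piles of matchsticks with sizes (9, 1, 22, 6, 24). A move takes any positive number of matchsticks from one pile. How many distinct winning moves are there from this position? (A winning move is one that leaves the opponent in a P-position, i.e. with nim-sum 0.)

Bitwise XOR of the heap sizes:
  01001  (9)
  00001  (1)
  10110  (22)
  00110  (6)
  11000  (24)
  -----
  00000  (0)
The nim-sum is already 0, so every move leaves a nonzero nim-sum — there are no winning moves.

0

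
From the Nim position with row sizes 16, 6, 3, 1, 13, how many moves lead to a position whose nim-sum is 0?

1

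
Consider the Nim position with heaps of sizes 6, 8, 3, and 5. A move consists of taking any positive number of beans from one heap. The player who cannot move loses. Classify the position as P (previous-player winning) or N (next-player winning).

Compute the nim-sum pairwise:
6 ⊕ 8 = 14
14 ⊕ 3 = 13
13 ⊕ 5 = 8
The nim-sum is 8 ≠ 0, so this is an N-position: the player to move can win.

N-position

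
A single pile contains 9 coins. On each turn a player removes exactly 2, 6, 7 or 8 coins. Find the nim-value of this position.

2

Build the Grundy sequence with g(k) = mex{g(k−s) : s ∈ {2, 6, 7, 8}, s ≤ k}:
k:     0  1  2  3  4  5  6  7  8  9
g(k):  0  0  1  1  0  0  1  1  2  2
So g(9) = 2.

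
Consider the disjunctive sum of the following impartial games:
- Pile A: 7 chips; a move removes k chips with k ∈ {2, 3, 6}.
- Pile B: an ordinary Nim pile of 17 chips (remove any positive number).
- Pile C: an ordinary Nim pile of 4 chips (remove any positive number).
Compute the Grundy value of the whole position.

20

Build the Grundy sequence for pile A with g(k) = mex{g(k−s) : s ∈ {2, 3, 6}, s ≤ k}:
k:     0  1  2  3  4  5  6  7
g(k):  0  0  1  1  2  0  3  1
So g(7) = 1.
Pile B is a plain Nim pile of size 17, so its Grundy value is 17.
Pile C is a plain Nim pile of size 4, so its Grundy value is 4.
By the Sprague-Grundy theorem, the Grundy value of a sum of independent games is the XOR of the component values.
Combined value = 1 XOR 17 XOR 4 = 20.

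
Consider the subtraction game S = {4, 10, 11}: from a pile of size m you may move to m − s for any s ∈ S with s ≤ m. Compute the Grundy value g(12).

1

Build the Grundy sequence with g(k) = mex{g(k−s) : s ∈ {4, 10, 11}, s ≤ k}:
g(0) = mex{} = 0
g(1) = mex{} = 0
g(2) = mex{} = 0
g(3) = mex{} = 0
g(4) = mex{0} = 1
g(5) = mex{0} = 1
g(6) = mex{0} = 1
g(7) = mex{0} = 1
g(8) = mex{1} = 0
g(9) = mex{1} = 0
g(10) = mex{0,1} = 2
g(11) = mex{0,1} = 2
g(12) = mex{0} = 1
So g(12) = 1.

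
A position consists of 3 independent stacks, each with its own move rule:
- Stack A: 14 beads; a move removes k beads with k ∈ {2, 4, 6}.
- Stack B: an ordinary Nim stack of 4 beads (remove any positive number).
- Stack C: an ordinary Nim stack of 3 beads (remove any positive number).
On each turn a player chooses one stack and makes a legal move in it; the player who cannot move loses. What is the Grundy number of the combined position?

4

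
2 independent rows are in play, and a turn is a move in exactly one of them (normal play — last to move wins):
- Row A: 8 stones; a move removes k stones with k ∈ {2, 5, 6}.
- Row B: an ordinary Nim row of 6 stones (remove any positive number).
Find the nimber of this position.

6

Build the Grundy sequence for row A with g(k) = mex{g(k−s) : s ∈ {2, 5, 6}, s ≤ k}:
k:     0  1  2  3  4  5  6  7  8
g(k):  0  0  1  1  0  2  1  3  0
So g(8) = 0.
Row B is a plain Nim row of size 6, so its Grundy value is 6.
By the Sprague-Grundy theorem, the Grundy value of a sum of independent games is the XOR of the component values.
Combined value = 0 ⊕ 6 = 6.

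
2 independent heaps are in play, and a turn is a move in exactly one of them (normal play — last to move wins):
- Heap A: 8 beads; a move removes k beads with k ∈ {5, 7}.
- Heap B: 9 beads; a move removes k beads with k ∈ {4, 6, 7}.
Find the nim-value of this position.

3

Grundy values for heap A (subtraction set {5, 7}):
g(0) = mex{} = 0
g(1) = mex{} = 0
g(2) = mex{} = 0
g(3) = mex{} = 0
g(4) = mex{} = 0
g(5) = mex{0} = 1
g(6) = mex{0} = 1
g(7) = mex{0} = 1
g(8) = mex{0} = 1
So g(8) = 1.
For heap B, compute g(0), g(1), … with moves {4, 6, 7}:
k:     0  1  2  3  4  5  6  7  8  9
g(k):  0  0  0  0  1  1  1  1  2  2
So g(9) = 2.
By the Sprague-Grundy theorem, the Grundy value of a sum of independent games is the XOR of the component values.
Combined value = 1 XOR 2 = 3.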